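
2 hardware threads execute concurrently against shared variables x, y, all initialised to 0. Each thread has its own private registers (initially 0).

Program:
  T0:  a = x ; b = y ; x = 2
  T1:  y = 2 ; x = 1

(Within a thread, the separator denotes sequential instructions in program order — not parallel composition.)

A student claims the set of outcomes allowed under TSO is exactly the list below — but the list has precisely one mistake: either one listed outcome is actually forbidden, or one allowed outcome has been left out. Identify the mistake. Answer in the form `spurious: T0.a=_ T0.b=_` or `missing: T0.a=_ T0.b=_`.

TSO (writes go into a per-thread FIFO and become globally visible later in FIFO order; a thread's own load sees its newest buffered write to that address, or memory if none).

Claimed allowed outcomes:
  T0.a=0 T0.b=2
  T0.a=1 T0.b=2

missing: T0.a=0 T0.b=0

outcome vector order: (T0.a,T0.b)
under TSO → (0,0), (0,2), (1,2)
TSO∖claimed = {(0,0)}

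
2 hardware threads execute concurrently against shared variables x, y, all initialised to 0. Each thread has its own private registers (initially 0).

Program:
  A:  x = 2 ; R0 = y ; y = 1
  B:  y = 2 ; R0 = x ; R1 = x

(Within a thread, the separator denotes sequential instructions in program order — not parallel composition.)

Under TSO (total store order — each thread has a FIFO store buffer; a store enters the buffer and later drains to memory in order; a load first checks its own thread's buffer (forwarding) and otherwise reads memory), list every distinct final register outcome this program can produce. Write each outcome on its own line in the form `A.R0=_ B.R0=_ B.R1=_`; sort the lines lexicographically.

A.R0=0 B.R0=0 B.R1=0
A.R0=0 B.R0=0 B.R1=2
A.R0=0 B.R0=2 B.R1=2
A.R0=2 B.R0=0 B.R1=0
A.R0=2 B.R0=0 B.R1=2
A.R0=2 B.R0=2 B.R1=2

outcome vector order: (A.R0,B.R0,B.R1)
|TSO outcomes| = 6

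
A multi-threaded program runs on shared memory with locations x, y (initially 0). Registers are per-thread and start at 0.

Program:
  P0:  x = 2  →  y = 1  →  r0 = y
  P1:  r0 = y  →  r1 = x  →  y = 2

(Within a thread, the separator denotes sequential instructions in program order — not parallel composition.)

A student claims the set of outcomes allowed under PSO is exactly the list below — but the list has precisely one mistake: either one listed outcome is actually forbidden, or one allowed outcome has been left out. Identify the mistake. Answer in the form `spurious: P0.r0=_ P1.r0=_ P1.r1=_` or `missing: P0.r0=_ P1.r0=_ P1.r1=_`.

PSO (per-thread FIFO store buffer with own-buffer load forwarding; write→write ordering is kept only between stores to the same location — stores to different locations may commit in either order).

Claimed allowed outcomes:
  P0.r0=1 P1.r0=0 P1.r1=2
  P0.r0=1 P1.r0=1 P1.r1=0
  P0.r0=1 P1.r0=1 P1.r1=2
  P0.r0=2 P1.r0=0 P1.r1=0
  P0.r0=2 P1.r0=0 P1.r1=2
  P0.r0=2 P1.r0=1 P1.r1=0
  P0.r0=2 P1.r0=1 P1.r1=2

missing: P0.r0=1 P1.r0=0 P1.r1=0

outcome vector order: (P0.r0,P1.r0,P1.r1)
PSO: 8 outcomes — {<1 0 0>; <1 0 2>; <1 1 0>; <1 1 2>; <2 0 0>; <2 0 2>; <2 1 0>; <2 1 2>}
PSO∖claimed = {<1 0 0>}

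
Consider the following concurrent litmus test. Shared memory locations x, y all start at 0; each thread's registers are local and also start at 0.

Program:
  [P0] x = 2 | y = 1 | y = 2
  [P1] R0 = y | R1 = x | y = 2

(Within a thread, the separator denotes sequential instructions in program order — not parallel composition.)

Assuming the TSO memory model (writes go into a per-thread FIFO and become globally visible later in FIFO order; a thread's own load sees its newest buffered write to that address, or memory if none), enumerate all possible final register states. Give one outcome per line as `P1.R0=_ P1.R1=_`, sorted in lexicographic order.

outcome vector order: (P1.R0,P1.R1)
|TSO outcomes| = 4

P1.R0=0 P1.R1=0
P1.R0=0 P1.R1=2
P1.R0=1 P1.R1=2
P1.R0=2 P1.R1=2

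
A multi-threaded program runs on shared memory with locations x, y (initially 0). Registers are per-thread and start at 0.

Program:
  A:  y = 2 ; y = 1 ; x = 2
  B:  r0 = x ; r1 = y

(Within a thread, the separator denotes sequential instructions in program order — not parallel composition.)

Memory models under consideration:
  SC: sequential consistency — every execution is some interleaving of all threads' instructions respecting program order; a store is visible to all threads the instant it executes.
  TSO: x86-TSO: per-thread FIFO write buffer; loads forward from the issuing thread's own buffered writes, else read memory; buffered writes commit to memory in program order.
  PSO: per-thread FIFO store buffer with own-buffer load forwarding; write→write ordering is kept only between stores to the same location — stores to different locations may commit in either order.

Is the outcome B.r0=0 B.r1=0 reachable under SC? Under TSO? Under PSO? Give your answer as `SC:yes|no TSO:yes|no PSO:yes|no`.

outcome vector order: (B.r0,B.r1)
[SC] allowed = {(0,0), (0,1), (0,2), (2,1)}
[TSO] allowed = {(0,0), (0,1), (0,2), (2,1)}
[PSO] allowed = {(0,0), (0,1), (0,2), (2,0), (2,1), (2,2)}
target (0,0) ∈ {SC,TSO,PSO}

SC:yes TSO:yes PSO:yes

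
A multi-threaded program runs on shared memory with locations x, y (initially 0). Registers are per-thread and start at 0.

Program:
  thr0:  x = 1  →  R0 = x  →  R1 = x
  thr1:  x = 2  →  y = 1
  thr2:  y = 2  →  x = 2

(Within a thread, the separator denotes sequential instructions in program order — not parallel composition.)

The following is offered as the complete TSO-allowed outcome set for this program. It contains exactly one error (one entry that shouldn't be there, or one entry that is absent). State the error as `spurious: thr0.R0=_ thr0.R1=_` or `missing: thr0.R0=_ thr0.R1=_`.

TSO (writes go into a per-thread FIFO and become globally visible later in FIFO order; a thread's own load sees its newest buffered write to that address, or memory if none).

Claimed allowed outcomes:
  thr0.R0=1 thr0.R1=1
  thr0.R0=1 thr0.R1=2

missing: thr0.R0=2 thr0.R1=2

outcome vector order: (thr0.R0,thr0.R1)
TSO: 3 outcomes — {11; 12; 22}
TSO∖claimed = {22}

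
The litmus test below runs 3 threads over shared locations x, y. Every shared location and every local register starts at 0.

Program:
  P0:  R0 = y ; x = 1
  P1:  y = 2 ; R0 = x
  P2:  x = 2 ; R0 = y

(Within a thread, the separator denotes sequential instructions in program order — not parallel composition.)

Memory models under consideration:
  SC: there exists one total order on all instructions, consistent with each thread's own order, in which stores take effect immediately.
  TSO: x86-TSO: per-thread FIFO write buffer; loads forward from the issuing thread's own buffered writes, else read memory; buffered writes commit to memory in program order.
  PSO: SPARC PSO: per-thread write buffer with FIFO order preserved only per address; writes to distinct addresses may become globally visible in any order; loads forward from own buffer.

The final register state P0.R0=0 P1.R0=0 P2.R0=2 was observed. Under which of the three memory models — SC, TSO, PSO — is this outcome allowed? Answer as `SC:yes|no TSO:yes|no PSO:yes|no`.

outcome vector order: (P0.R0,P1.R0,P2.R0)
SC: 10 outcomes — {<0 0 2> <0 1 0> <0 1 2> <0 2 0> <0 2 2> <2 0 2> <2 1 0> <2 1 2> <2 2 0> <2 2 2>}
TSO: 12 outcomes — {<0 0 0> <0 0 2> <0 1 0> <0 1 2> <0 2 0> <0 2 2> <2 0 0> <2 0 2> <2 1 0> <2 1 2> <2 2 0> <2 2 2>}
PSO: 12 outcomes — {<0 0 0> <0 0 2> <0 1 0> <0 1 2> <0 2 0> <0 2 2> <2 0 0> <2 0 2> <2 1 0> <2 1 2> <2 2 0> <2 2 2>}
target <0 0 2> ∈ {SC,TSO,PSO}

SC:yes TSO:yes PSO:yes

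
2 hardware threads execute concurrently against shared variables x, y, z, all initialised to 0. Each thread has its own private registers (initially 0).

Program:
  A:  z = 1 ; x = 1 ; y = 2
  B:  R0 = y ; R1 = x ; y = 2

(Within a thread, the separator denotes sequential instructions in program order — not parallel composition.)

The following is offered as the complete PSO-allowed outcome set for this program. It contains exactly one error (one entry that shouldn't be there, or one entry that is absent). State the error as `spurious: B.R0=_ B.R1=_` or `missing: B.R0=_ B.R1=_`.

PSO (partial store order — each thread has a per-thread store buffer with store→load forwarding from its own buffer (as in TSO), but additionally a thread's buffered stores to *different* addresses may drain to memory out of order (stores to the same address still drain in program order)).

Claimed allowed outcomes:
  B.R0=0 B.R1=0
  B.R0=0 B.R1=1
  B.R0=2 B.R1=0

missing: B.R0=2 B.R1=1

outcome vector order: (B.R0,B.R1)
PSO: 4 outcomes — {<0 0>, <0 1>, <2 0>, <2 1>}
PSO∖claimed = {<2 1>}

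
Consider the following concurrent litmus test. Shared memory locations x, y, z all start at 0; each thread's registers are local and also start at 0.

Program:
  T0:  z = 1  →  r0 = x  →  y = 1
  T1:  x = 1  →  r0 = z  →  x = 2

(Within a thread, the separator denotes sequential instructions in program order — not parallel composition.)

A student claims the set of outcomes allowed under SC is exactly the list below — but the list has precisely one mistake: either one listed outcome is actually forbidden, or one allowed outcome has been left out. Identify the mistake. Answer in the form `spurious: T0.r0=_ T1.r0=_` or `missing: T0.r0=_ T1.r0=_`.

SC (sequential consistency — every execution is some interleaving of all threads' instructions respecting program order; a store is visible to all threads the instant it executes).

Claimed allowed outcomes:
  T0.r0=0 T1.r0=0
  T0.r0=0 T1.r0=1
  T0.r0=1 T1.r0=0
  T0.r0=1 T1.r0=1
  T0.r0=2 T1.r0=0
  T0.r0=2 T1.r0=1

spurious: T0.r0=0 T1.r0=0

outcome vector order: (T0.r0,T1.r0)
[SC] allowed = {0/1, 1/0, 1/1, 2/0, 2/1}
claimed∖SC = {0/0}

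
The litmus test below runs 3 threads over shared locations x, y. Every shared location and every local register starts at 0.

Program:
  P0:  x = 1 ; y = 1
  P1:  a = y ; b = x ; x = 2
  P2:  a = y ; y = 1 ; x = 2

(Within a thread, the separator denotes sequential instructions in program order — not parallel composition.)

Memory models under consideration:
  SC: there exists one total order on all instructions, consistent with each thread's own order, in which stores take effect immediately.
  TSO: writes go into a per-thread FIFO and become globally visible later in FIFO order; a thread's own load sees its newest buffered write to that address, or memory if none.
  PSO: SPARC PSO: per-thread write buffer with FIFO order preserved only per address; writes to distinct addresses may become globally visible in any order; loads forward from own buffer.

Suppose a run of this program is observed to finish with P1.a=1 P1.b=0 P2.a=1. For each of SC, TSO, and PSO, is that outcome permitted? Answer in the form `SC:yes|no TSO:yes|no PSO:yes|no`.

outcome vector order: (P1.a,P1.b,P2.a)
SC (11): 0/0/0 0/0/1 0/1/0 0/1/1 0/2/0 0/2/1 1/0/0 1/1/0 1/1/1 1/2/0 1/2/1
TSO (11): 0/0/0 0/0/1 0/1/0 0/1/1 0/2/0 0/2/1 1/0/0 1/1/0 1/1/1 1/2/0 1/2/1
PSO (12): 0/0/0 0/0/1 0/1/0 0/1/1 0/2/0 0/2/1 1/0/0 1/0/1 1/1/0 1/1/1 1/2/0 1/2/1
target 1/0/1 ∈ {PSO}

SC:no TSO:no PSO:yes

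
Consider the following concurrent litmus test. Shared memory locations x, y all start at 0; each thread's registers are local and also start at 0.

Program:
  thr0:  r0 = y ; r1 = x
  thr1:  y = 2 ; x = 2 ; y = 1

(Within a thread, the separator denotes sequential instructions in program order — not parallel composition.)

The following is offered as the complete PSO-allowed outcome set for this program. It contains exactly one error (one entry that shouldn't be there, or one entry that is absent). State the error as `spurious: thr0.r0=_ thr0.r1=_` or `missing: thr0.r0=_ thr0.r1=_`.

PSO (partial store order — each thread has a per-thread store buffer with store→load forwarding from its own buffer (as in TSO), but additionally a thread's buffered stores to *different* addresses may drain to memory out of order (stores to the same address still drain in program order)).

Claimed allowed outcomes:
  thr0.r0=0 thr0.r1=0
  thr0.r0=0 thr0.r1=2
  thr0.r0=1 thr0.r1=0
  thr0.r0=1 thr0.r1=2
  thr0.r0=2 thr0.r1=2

outcome vector order: (thr0.r0,thr0.r1)
[PSO] allowed = {0/0, 0/2, 1/0, 1/2, 2/0, 2/2}
PSO∖claimed = {2/0}

missing: thr0.r0=2 thr0.r1=0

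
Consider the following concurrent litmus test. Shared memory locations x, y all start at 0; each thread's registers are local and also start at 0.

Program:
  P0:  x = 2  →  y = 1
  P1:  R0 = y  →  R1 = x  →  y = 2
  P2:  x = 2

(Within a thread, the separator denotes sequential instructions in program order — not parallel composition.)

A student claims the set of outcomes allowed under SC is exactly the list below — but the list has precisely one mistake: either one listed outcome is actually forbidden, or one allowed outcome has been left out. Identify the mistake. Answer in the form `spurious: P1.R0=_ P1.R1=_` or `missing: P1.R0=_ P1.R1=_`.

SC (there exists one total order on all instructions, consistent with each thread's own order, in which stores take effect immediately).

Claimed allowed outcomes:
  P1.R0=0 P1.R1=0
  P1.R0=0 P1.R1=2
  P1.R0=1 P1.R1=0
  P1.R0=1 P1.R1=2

outcome vector order: (P1.R0,P1.R1)
SC: 3 outcomes — {<0 0> <0 2> <1 2>}
claimed∖SC = {<1 0>}

spurious: P1.R0=1 P1.R1=0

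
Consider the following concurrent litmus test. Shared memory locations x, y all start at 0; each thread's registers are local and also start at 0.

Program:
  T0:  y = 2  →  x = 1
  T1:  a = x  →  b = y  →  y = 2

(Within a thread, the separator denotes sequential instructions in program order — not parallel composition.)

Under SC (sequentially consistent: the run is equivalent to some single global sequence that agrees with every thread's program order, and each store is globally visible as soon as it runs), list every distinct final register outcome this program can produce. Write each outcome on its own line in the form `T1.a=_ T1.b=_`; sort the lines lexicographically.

outcome vector order: (T1.a,T1.b)
|SC outcomes| = 3

T1.a=0 T1.b=0
T1.a=0 T1.b=2
T1.a=1 T1.b=2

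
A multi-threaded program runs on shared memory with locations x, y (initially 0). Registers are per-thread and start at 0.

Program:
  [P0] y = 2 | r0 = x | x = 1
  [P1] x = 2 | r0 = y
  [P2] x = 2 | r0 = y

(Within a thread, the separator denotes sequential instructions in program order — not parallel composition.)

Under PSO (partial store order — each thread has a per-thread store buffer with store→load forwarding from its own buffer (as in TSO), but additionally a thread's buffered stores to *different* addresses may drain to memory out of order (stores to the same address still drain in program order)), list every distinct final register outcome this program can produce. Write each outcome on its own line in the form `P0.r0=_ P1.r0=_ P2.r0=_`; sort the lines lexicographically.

P0.r0=0 P1.r0=0 P2.r0=0
P0.r0=0 P1.r0=0 P2.r0=2
P0.r0=0 P1.r0=2 P2.r0=0
P0.r0=0 P1.r0=2 P2.r0=2
P0.r0=2 P1.r0=0 P2.r0=0
P0.r0=2 P1.r0=0 P2.r0=2
P0.r0=2 P1.r0=2 P2.r0=0
P0.r0=2 P1.r0=2 P2.r0=2

outcome vector order: (P0.r0,P1.r0,P2.r0)
|PSO outcomes| = 8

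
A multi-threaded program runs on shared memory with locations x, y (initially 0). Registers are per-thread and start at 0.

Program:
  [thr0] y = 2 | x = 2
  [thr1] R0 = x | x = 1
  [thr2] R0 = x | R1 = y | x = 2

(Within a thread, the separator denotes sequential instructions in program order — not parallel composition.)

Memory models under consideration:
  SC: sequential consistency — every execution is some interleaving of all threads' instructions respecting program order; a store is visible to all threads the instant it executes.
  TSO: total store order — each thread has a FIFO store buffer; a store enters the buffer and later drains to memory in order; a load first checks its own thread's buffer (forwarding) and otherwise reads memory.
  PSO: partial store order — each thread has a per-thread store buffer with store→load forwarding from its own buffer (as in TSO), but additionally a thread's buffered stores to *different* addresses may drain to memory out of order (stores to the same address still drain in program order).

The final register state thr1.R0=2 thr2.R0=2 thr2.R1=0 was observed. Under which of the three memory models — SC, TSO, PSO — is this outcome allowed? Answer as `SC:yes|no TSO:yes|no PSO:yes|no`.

outcome vector order: (thr1.R0,thr2.R0,thr2.R1)
SC (9): 000, 002, 010, 012, 022, 200, 202, 212, 222
TSO (9): 000, 002, 010, 012, 022, 200, 202, 212, 222
PSO (12): 000, 002, 010, 012, 020, 022, 200, 202, 210, 212, 220, 222
target 220 ∈ {PSO}

SC:no TSO:no PSO:yes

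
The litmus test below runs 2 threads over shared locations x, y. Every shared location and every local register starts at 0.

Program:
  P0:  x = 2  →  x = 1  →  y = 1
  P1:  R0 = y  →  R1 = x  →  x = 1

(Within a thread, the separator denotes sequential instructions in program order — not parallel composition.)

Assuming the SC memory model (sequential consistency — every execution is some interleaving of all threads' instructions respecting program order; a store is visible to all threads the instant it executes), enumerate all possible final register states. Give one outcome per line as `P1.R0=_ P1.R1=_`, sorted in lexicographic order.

P1.R0=0 P1.R1=0
P1.R0=0 P1.R1=1
P1.R0=0 P1.R1=2
P1.R0=1 P1.R1=1

outcome vector order: (P1.R0,P1.R1)
|SC outcomes| = 4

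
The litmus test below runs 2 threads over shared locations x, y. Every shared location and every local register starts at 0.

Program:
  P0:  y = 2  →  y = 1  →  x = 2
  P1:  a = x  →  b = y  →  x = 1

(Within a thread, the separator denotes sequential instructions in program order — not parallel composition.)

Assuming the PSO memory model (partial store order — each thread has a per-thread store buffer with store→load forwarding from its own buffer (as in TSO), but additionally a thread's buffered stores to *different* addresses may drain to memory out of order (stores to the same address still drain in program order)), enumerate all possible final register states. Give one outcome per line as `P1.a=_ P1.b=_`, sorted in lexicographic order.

P1.a=0 P1.b=0
P1.a=0 P1.b=1
P1.a=0 P1.b=2
P1.a=2 P1.b=0
P1.a=2 P1.b=1
P1.a=2 P1.b=2

outcome vector order: (P1.a,P1.b)
|PSO outcomes| = 6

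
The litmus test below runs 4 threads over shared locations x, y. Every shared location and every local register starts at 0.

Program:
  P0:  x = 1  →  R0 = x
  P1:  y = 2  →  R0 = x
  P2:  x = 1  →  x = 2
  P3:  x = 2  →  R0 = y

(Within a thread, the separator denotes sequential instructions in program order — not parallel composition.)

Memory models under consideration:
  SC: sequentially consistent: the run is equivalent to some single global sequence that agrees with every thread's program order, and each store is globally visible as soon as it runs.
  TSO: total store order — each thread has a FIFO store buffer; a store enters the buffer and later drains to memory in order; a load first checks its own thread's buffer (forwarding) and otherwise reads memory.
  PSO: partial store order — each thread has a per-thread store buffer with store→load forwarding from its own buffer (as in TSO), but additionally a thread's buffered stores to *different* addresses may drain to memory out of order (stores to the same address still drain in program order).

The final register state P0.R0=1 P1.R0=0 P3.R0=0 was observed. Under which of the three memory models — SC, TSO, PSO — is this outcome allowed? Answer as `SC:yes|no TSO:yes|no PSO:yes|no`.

outcome vector order: (P0.R0,P1.R0,P3.R0)
[SC] allowed = {1/0/2; 1/1/0; 1/1/2; 1/2/0; 1/2/2; 2/0/2; 2/1/0; 2/1/2; 2/2/0; 2/2/2}
[TSO] allowed = {1/0/0; 1/0/2; 1/1/0; 1/1/2; 1/2/0; 1/2/2; 2/0/0; 2/0/2; 2/1/0; 2/1/2; 2/2/0; 2/2/2}
[PSO] allowed = {1/0/0; 1/0/2; 1/1/0; 1/1/2; 1/2/0; 1/2/2; 2/0/0; 2/0/2; 2/1/0; 2/1/2; 2/2/0; 2/2/2}
target 1/0/0 ∈ {TSO,PSO}

SC:no TSO:yes PSO:yes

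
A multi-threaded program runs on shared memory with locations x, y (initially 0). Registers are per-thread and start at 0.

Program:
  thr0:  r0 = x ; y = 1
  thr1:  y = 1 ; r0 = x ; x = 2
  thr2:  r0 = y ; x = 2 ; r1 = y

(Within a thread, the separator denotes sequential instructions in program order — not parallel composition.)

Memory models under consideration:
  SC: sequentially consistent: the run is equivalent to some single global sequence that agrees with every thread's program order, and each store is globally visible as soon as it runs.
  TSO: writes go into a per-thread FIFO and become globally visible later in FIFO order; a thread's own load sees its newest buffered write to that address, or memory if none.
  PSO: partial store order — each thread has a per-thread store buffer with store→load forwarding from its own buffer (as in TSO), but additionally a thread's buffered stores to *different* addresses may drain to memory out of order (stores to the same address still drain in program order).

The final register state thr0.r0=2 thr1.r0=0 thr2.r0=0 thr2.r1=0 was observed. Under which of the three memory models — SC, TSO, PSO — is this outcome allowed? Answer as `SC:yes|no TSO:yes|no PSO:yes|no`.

outcome vector order: (thr0.r0,thr1.r0,thr2.r0,thr2.r1)
[SC] allowed = {(0,0,0,1); (0,0,1,1); (0,2,0,0); (0,2,0,1); (0,2,1,1); (2,0,0,1); (2,0,1,1); (2,2,0,0); (2,2,0,1); (2,2,1,1)}
[TSO] allowed = {(0,0,0,0); (0,0,0,1); (0,0,1,1); (0,2,0,0); (0,2,0,1); (0,2,1,1); (2,0,0,0); (2,0,0,1); (2,0,1,1); (2,2,0,0); (2,2,0,1); (2,2,1,1)}
[PSO] allowed = {(0,0,0,0); (0,0,0,1); (0,0,1,1); (0,2,0,0); (0,2,0,1); (0,2,1,1); (2,0,0,0); (2,0,0,1); (2,0,1,1); (2,2,0,0); (2,2,0,1); (2,2,1,1)}
target (2,0,0,0) ∈ {TSO,PSO}

SC:no TSO:yes PSO:yes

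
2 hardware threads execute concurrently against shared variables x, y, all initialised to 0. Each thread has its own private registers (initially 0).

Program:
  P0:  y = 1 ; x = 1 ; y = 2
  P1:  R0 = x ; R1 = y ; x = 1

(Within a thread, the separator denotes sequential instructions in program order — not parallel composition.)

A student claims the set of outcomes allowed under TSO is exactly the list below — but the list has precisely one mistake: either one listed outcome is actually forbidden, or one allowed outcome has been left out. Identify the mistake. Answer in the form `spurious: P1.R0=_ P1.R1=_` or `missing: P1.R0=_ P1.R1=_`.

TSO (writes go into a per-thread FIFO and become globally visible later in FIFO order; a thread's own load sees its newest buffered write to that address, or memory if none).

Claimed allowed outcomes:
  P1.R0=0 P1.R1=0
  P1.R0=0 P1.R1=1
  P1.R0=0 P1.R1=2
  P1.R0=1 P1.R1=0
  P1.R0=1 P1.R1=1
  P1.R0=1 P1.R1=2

outcome vector order: (P1.R0,P1.R1)
under TSO → 00, 01, 02, 11, 12
claimed∖TSO = {10}

spurious: P1.R0=1 P1.R1=0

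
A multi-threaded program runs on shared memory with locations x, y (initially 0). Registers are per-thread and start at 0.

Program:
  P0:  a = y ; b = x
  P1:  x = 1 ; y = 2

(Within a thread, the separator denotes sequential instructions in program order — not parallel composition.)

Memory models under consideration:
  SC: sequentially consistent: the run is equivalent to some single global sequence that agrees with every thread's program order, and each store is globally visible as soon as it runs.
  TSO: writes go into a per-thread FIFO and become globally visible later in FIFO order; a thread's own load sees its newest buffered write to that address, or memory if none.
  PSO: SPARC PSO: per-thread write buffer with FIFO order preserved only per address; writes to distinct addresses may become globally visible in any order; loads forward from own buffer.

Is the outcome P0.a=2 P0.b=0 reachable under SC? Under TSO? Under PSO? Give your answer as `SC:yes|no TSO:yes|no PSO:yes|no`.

SC:no TSO:no PSO:yes

outcome vector order: (P0.a,P0.b)
[SC] allowed = {0/0, 0/1, 2/1}
[TSO] allowed = {0/0, 0/1, 2/1}
[PSO] allowed = {0/0, 0/1, 2/0, 2/1}
target 2/0 ∈ {PSO}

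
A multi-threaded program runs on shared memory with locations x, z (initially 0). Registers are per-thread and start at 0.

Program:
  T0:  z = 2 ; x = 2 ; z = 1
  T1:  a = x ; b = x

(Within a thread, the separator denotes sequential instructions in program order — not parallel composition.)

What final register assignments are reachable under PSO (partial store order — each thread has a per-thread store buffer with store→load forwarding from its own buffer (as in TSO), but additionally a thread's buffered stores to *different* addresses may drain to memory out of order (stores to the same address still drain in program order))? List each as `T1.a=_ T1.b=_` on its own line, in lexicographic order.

T1.a=0 T1.b=0
T1.a=0 T1.b=2
T1.a=2 T1.b=2

outcome vector order: (T1.a,T1.b)
|PSO outcomes| = 3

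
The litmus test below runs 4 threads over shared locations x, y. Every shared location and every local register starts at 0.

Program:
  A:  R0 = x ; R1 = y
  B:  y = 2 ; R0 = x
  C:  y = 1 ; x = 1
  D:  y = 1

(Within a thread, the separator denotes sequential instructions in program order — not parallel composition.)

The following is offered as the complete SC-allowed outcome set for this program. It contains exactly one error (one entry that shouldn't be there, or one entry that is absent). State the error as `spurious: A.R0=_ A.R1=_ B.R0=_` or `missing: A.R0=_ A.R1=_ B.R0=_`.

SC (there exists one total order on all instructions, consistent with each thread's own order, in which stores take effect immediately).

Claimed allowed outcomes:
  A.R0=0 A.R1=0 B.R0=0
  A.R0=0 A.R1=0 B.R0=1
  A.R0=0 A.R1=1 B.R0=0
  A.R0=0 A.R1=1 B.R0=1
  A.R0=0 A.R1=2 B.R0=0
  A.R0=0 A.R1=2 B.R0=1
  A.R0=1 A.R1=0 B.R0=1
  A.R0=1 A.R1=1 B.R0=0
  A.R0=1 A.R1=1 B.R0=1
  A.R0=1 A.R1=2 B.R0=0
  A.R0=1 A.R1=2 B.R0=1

spurious: A.R0=1 A.R1=0 B.R0=1

outcome vector order: (A.R0,A.R1,B.R0)
under SC → <0 0 0>; <0 0 1>; <0 1 0>; <0 1 1>; <0 2 0>; <0 2 1>; <1 1 0>; <1 1 1>; <1 2 0>; <1 2 1>
claimed∖SC = {<1 0 1>}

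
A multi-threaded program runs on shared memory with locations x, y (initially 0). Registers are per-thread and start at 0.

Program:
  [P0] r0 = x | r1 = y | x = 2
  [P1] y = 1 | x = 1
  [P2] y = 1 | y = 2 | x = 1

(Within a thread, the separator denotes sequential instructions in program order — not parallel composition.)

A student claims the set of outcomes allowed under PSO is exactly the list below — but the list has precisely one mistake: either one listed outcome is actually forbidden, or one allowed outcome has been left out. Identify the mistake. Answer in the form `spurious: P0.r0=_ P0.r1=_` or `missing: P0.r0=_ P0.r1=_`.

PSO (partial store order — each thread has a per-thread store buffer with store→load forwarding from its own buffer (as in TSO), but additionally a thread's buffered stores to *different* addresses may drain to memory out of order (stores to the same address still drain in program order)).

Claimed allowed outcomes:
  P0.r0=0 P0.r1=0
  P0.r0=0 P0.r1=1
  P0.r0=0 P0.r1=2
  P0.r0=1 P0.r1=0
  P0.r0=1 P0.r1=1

missing: P0.r0=1 P0.r1=2

outcome vector order: (P0.r0,P0.r1)
PSO: 6 outcomes — {<0 0>, <0 1>, <0 2>, <1 0>, <1 1>, <1 2>}
PSO∖claimed = {<1 2>}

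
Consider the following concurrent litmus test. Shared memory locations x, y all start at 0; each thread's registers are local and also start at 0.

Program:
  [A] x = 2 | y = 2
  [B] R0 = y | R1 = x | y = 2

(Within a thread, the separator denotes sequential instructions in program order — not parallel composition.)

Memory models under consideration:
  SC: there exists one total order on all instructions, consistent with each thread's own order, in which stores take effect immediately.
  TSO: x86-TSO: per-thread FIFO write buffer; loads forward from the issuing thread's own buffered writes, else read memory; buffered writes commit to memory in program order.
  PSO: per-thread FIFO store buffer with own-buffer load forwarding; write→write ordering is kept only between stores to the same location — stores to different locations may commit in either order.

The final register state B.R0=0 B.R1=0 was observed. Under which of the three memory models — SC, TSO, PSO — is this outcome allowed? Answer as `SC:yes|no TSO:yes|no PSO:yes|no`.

SC:yes TSO:yes PSO:yes

outcome vector order: (B.R0,B.R1)
under SC → 0/0; 0/2; 2/2
under TSO → 0/0; 0/2; 2/2
under PSO → 0/0; 0/2; 2/0; 2/2
target 0/0 ∈ {SC,TSO,PSO}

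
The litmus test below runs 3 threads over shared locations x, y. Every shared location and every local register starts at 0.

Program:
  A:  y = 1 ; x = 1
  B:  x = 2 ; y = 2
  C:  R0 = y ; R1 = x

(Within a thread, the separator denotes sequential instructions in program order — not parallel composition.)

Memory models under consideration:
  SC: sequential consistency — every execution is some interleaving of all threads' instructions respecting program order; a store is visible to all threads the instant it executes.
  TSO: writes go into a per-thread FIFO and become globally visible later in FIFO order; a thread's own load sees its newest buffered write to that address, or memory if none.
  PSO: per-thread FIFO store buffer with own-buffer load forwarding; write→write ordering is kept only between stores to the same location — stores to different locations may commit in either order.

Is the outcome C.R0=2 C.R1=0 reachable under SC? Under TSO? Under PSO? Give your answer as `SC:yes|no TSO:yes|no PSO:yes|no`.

outcome vector order: (C.R0,C.R1)
SC: 8 outcomes — {0/0 0/1 0/2 1/0 1/1 1/2 2/1 2/2}
TSO: 8 outcomes — {0/0 0/1 0/2 1/0 1/1 1/2 2/1 2/2}
PSO: 9 outcomes — {0/0 0/1 0/2 1/0 1/1 1/2 2/0 2/1 2/2}
target 2/0 ∈ {PSO}

SC:no TSO:no PSO:yes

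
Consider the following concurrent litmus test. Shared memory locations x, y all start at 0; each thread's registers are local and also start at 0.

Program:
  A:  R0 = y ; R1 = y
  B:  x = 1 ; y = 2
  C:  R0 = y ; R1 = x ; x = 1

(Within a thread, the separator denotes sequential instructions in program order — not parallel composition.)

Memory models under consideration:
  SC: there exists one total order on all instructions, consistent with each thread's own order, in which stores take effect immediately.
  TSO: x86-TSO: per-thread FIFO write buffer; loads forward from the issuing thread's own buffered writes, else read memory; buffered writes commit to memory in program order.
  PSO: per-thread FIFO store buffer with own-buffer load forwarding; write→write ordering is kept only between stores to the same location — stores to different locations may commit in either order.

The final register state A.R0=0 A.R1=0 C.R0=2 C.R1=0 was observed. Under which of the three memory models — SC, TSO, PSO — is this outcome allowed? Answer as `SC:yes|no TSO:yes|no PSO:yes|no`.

SC:no TSO:no PSO:yes

outcome vector order: (A.R0,A.R1,C.R0,C.R1)
under SC → <0 0 0 0>, <0 0 0 1>, <0 0 2 1>, <0 2 0 0>, <0 2 0 1>, <0 2 2 1>, <2 2 0 0>, <2 2 0 1>, <2 2 2 1>
under TSO → <0 0 0 0>, <0 0 0 1>, <0 0 2 1>, <0 2 0 0>, <0 2 0 1>, <0 2 2 1>, <2 2 0 0>, <2 2 0 1>, <2 2 2 1>
under PSO → <0 0 0 0>, <0 0 0 1>, <0 0 2 0>, <0 0 2 1>, <0 2 0 0>, <0 2 0 1>, <0 2 2 0>, <0 2 2 1>, <2 2 0 0>, <2 2 0 1>, <2 2 2 0>, <2 2 2 1>
target <0 0 2 0> ∈ {PSO}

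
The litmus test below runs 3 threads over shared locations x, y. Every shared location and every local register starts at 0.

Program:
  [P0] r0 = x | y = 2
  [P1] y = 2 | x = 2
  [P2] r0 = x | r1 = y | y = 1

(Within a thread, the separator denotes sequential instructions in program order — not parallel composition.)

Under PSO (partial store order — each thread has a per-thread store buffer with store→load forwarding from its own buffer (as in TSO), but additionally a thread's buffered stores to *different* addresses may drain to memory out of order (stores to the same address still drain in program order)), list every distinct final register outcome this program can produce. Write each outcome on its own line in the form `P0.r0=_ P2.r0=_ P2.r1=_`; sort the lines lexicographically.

outcome vector order: (P0.r0,P2.r0,P2.r1)
|PSO outcomes| = 8

P0.r0=0 P2.r0=0 P2.r1=0
P0.r0=0 P2.r0=0 P2.r1=2
P0.r0=0 P2.r0=2 P2.r1=0
P0.r0=0 P2.r0=2 P2.r1=2
P0.r0=2 P2.r0=0 P2.r1=0
P0.r0=2 P2.r0=0 P2.r1=2
P0.r0=2 P2.r0=2 P2.r1=0
P0.r0=2 P2.r0=2 P2.r1=2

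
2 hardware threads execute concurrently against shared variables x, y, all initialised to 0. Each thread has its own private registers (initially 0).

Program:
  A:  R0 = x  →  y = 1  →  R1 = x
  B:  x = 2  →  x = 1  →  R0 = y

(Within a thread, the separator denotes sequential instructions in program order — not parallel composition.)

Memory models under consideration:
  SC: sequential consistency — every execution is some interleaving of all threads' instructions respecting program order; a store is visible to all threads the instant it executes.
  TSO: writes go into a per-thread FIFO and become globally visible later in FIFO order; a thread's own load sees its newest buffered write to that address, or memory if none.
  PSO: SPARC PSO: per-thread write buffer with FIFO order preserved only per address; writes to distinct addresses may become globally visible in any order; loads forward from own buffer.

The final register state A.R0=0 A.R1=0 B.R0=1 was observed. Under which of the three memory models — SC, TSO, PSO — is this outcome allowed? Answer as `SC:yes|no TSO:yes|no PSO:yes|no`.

SC:yes TSO:yes PSO:yes

outcome vector order: (A.R0,A.R1,B.R0)
[SC] allowed = {001; 010; 011; 021; 110; 111; 210; 211; 221}
[TSO] allowed = {000; 001; 010; 011; 020; 021; 110; 111; 210; 211; 220; 221}
[PSO] allowed = {000; 001; 010; 011; 020; 021; 110; 111; 210; 211; 220; 221}
target 001 ∈ {SC,TSO,PSO}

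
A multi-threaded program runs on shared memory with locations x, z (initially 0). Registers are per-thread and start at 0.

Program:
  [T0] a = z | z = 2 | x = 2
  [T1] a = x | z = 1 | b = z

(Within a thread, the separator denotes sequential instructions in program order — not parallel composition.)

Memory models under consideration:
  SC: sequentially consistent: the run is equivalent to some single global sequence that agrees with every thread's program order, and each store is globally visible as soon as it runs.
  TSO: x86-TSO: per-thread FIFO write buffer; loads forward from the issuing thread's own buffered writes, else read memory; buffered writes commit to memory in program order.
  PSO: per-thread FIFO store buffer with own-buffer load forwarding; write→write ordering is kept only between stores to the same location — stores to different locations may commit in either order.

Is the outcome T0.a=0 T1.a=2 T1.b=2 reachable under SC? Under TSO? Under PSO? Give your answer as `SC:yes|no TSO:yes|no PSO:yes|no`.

outcome vector order: (T0.a,T1.a,T1.b)
[SC] allowed = {(0,0,1) (0,0,2) (0,2,1) (1,0,1) (1,0,2)}
[TSO] allowed = {(0,0,1) (0,0,2) (0,2,1) (1,0,1) (1,0,2)}
[PSO] allowed = {(0,0,1) (0,0,2) (0,2,1) (0,2,2) (1,0,1) (1,0,2)}
target (0,2,2) ∈ {PSO}

SC:no TSO:no PSO:yes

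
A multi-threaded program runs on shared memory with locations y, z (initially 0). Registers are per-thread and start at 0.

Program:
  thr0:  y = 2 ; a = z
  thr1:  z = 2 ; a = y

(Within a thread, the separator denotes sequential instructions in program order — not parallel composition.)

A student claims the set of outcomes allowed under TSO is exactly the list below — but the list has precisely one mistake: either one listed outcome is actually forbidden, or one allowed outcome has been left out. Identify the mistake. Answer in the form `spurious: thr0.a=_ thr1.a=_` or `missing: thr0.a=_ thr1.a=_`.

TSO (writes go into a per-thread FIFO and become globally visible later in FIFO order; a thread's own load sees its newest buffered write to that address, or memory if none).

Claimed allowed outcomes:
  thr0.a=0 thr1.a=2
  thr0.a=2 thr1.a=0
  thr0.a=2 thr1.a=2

missing: thr0.a=0 thr1.a=0

outcome vector order: (thr0.a,thr1.a)
TSO (4): 00, 02, 20, 22
TSO∖claimed = {00}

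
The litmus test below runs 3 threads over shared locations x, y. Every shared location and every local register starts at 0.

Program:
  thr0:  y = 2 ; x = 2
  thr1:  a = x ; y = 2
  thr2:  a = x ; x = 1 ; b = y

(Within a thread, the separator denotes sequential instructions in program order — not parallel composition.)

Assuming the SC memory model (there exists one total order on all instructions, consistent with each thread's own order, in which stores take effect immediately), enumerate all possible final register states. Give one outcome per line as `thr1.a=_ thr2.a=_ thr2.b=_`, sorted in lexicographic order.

thr1.a=0 thr2.a=0 thr2.b=0
thr1.a=0 thr2.a=0 thr2.b=2
thr1.a=0 thr2.a=2 thr2.b=2
thr1.a=1 thr2.a=0 thr2.b=0
thr1.a=1 thr2.a=0 thr2.b=2
thr1.a=1 thr2.a=2 thr2.b=2
thr1.a=2 thr2.a=0 thr2.b=0
thr1.a=2 thr2.a=0 thr2.b=2
thr1.a=2 thr2.a=2 thr2.b=2

outcome vector order: (thr1.a,thr2.a,thr2.b)
|SC outcomes| = 9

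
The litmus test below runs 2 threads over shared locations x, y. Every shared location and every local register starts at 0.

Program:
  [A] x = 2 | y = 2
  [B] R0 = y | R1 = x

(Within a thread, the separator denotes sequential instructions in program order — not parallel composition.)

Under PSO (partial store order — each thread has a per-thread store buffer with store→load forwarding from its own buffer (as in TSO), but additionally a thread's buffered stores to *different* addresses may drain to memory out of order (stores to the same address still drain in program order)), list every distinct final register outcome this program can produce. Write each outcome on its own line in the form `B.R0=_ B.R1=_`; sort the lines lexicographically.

B.R0=0 B.R1=0
B.R0=0 B.R1=2
B.R0=2 B.R1=0
B.R0=2 B.R1=2

outcome vector order: (B.R0,B.R1)
|PSO outcomes| = 4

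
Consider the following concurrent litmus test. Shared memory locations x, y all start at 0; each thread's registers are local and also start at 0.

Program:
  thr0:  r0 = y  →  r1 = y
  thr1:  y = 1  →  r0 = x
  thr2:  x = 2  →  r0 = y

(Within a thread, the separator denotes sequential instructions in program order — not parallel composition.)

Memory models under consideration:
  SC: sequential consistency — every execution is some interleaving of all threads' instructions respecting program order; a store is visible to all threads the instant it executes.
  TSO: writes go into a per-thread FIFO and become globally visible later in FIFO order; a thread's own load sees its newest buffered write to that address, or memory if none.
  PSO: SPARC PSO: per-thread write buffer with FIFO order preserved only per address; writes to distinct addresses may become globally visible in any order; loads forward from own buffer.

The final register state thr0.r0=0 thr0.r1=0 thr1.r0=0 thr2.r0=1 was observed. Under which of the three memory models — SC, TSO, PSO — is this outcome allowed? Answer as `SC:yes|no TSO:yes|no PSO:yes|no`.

SC:yes TSO:yes PSO:yes

outcome vector order: (thr0.r0,thr0.r1,thr1.r0,thr2.r0)
SC: 9 outcomes — {<0 0 0 1> <0 0 2 0> <0 0 2 1> <0 1 0 1> <0 1 2 0> <0 1 2 1> <1 1 0 1> <1 1 2 0> <1 1 2 1>}
TSO: 12 outcomes — {<0 0 0 0> <0 0 0 1> <0 0 2 0> <0 0 2 1> <0 1 0 0> <0 1 0 1> <0 1 2 0> <0 1 2 1> <1 1 0 0> <1 1 0 1> <1 1 2 0> <1 1 2 1>}
PSO: 12 outcomes — {<0 0 0 0> <0 0 0 1> <0 0 2 0> <0 0 2 1> <0 1 0 0> <0 1 0 1> <0 1 2 0> <0 1 2 1> <1 1 0 0> <1 1 0 1> <1 1 2 0> <1 1 2 1>}
target <0 0 0 1> ∈ {SC,TSO,PSO}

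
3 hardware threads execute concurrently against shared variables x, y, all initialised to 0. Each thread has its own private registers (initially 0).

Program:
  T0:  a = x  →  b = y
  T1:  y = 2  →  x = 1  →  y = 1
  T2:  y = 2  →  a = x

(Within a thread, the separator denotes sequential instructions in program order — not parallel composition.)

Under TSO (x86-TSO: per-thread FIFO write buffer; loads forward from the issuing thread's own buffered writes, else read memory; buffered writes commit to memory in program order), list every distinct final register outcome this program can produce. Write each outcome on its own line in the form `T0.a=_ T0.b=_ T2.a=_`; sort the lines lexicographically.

outcome vector order: (T0.a,T0.b,T2.a)
|TSO outcomes| = 10

T0.a=0 T0.b=0 T2.a=0
T0.a=0 T0.b=0 T2.a=1
T0.a=0 T0.b=1 T2.a=0
T0.a=0 T0.b=1 T2.a=1
T0.a=0 T0.b=2 T2.a=0
T0.a=0 T0.b=2 T2.a=1
T0.a=1 T0.b=1 T2.a=0
T0.a=1 T0.b=1 T2.a=1
T0.a=1 T0.b=2 T2.a=0
T0.a=1 T0.b=2 T2.a=1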